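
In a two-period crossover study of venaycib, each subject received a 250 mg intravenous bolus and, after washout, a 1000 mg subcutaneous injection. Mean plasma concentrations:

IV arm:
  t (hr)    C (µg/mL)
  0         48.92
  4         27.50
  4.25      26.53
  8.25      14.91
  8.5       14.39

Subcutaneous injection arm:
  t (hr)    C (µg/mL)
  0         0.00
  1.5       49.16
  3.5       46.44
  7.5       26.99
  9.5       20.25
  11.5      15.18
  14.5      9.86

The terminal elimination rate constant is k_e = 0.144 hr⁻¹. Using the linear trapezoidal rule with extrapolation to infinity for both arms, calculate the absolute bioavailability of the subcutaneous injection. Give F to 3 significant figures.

F = 0.338

Trapezoidal AUC_0→8.5 (IV):
  [0→4]: (48.92+27.50)/2 × 4 = 152.84
  [4→4.25]: (27.50+26.53)/2 × 0.25 = 6.75375
  [4.25→8.25]: (26.53+14.91)/2 × 4 = 82.88
  [8.25→8.5]: (14.91+14.39)/2 × 0.25 = 3.6625
  Sum = 246.13625 µg/mL·hr
IV tail: 14.39/0.144 = 99.931; AUC_iv,0→∞ = 246.13625 + 99.931 = 346.06725 µg/mL·hr
Trapezoidal AUC_0→14.5 (subcutaneous injection):
  [0→1.5]: (0.00+49.16)/2 × 1.5 = 36.87
  [1.5→3.5]: (49.16+46.44)/2 × 2 = 95.6
  [3.5→7.5]: (46.44+26.99)/2 × 4 = 146.86
  [7.5→9.5]: (26.99+20.25)/2 × 2 = 47.24
  [9.5→11.5]: (20.25+15.18)/2 × 2 = 35.43
  [11.5→14.5]: (15.18+9.86)/2 × 3 = 37.56
  Sum = 399.56 µg/mL·hr
subcutaneous injection tail: 9.86/0.144 = 68.472; AUC_ev,0→∞ = 399.56 + 68.472 = 468.032 µg/mL·hr
F = (AUC_ev/D_ev)/(AUC_iv/D_iv) = (468.032/1000)/(346.06725/250) = 0.468032/1.384269 = 0.3381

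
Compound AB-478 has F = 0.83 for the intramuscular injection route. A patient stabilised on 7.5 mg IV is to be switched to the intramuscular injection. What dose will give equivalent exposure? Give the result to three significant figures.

D_intramuscular = 9.04 mg

For equal systemic exposure: F × D_ev = D_iv
D_ev = D_iv / F = 7.5 / 0.83 = 9.03614 mg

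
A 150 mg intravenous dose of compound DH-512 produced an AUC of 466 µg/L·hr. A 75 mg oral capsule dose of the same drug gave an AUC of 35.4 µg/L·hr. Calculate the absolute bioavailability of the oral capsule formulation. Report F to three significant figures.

F = (AUC_ev / D_ev) / (AUC_iv / D_iv)
  = (35.4/75) / (466/150)
  = 0.472 / 3.10667 = 0.1519

F = 0.152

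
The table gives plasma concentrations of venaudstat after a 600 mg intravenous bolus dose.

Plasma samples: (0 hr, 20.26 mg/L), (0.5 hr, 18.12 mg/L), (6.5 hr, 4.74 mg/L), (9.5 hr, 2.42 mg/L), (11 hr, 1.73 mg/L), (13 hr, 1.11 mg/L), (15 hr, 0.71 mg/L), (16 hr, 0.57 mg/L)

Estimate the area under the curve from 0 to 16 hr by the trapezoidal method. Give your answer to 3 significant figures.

Trapezoidal AUC_0→16:
  [0→0.5]: (20.26+18.12)/2 × 0.5 = 9.595
  [0.5→6.5]: (18.12+4.74)/2 × 6 = 68.58
  [6.5→9.5]: (4.74+2.42)/2 × 3 = 10.74
  [9.5→11]: (2.42+1.73)/2 × 1.5 = 3.1125
  [11→13]: (1.73+1.11)/2 × 2 = 2.84
  [13→15]: (1.11+0.71)/2 × 2 = 1.82
  [15→16]: (0.71+0.57)/2 × 1 = 0.64
  Sum = 97.3275 mg/L·hr

AUC = 97.3 mg/L·hr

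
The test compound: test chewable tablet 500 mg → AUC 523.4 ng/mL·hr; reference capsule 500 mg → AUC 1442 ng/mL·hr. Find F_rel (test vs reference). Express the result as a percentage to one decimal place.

F_rel = (AUC_test/D_test) / (AUC_ref/D_ref)
      = (523.4/500) / (1442/500)
      = 1.0468 / 2.884 = 0.3630 = 36.30%

F_rel = 36.3%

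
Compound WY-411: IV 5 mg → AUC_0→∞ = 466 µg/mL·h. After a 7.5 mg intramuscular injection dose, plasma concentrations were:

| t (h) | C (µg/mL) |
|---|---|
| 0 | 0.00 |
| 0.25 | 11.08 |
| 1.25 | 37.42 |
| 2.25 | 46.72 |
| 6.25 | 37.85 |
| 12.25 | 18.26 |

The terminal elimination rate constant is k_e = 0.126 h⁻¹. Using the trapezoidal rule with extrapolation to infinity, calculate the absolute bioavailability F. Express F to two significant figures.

Trapezoidal AUC_0→12.25 (intramuscular injection):
  [0→0.25]: (0.00+11.08)/2 × 0.25 = 1.385
  [0.25→1.25]: (11.08+37.42)/2 × 1 = 24.25
  [1.25→2.25]: (37.42+46.72)/2 × 1 = 42.07
  [2.25→6.25]: (46.72+37.85)/2 × 4 = 169.14
  [6.25→12.25]: (37.85+18.26)/2 × 6 = 168.33
  Sum = 405.175 µg/mL·h
Tail: C_last/k_e = 18.26/0.126 = 144.921
AUC_0→∞ (intramuscular injection) = 405.175 + 144.921 = 550.096 µg/mL·h
F = (AUC_ev/D_ev)/(AUC_iv/D_iv) = (550.096/7.5)/(466/5) = 73.3461/93.2 = 0.7870

F = 0.79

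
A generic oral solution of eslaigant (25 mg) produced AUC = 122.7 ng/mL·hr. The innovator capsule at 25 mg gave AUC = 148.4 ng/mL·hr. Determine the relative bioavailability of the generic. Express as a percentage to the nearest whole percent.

F_rel = 83%

F_rel = (AUC_test/D_test) / (AUC_ref/D_ref)
      = (122.7/25) / (148.4/25)
      = 4.908 / 5.936 = 0.8268 = 82.68%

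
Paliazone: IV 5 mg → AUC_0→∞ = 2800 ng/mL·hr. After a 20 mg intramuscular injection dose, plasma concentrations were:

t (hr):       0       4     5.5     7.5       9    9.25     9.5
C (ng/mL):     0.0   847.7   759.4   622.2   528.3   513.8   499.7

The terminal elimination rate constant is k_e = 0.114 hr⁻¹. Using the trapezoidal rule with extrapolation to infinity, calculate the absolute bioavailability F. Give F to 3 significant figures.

F = 0.874

Trapezoidal AUC_0→9.5 (intramuscular injection):
  [0→4]: (0.0+847.7)/2 × 4 = 1695.4
  [4→5.5]: (847.7+759.4)/2 × 1.5 = 1205.325
  [5.5→7.5]: (759.4+622.2)/2 × 2 = 1381.6
  [7.5→9]: (622.2+528.3)/2 × 1.5 = 862.875
  [9→9.25]: (528.3+513.8)/2 × 0.25 = 130.2625
  [9.25→9.5]: (513.8+499.7)/2 × 0.25 = 126.6875
  Sum = 5402.15 ng/mL·hr
Tail: C_last/k_e = 499.7/0.114 = 4383.333
AUC_0→∞ (intramuscular injection) = 5402.15 + 4383.333 = 9785.483 ng/mL·hr
F = (AUC_ev/D_ev)/(AUC_iv/D_iv) = (9785.483/20)/(2800/5) = 489.27415/560 = 0.8737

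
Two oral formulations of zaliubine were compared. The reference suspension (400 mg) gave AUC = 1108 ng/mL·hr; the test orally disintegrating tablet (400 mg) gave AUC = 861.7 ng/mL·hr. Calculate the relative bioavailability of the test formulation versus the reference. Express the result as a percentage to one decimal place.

F_rel = 77.8%

F_rel = (AUC_test/D_test) / (AUC_ref/D_ref)
      = (861.7/400) / (1108/400)
      = 2.15425 / 2.77 = 0.7777 = 77.77%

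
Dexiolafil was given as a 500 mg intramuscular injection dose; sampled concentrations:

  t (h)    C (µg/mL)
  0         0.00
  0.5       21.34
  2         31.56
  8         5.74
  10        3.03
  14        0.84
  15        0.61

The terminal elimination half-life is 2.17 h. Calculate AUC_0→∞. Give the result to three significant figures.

Trapezoidal AUC_0→15:
  [0→0.5]: (0.00+21.34)/2 × 0.5 = 5.335
  [0.5→2]: (21.34+31.56)/2 × 1.5 = 39.675
  [2→8]: (31.56+5.74)/2 × 6 = 111.9
  [8→10]: (5.74+3.03)/2 × 2 = 8.77
  [10→14]: (3.03+0.84)/2 × 4 = 7.74
  [14→15]: (0.84+0.61)/2 × 1 = 0.725
  Sum = 174.145 µg/mL·h
k_e = ln2 / t½ = 0.693147 / 2.17 = 0.3194 h^-1
Extrapolated tail: C_last / k_e = 0.61 / 0.3194 = 1.910
AUC_0→∞ = 174.145 + 1.910 = 176.055 µg/mL·h

AUC = 176 µg/mL·h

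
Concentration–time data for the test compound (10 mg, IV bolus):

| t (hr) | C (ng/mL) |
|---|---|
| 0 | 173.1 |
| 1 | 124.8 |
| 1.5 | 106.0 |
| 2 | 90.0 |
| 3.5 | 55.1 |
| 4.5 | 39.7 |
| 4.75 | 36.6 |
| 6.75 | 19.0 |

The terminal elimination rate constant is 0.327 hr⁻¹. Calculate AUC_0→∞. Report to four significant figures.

AUC = 535.1 ng/mL·hr

Trapezoidal AUC_0→6.75:
  [0→1]: (173.1+124.8)/2 × 1 = 148.95
  [1→1.5]: (124.8+106.0)/2 × 0.5 = 57.7
  [1.5→2]: (106.0+90.0)/2 × 0.5 = 49.0
  [2→3.5]: (90.0+55.1)/2 × 1.5 = 108.825
  [3.5→4.5]: (55.1+39.7)/2 × 1 = 47.4
  [4.5→4.75]: (39.7+36.6)/2 × 0.25 = 9.5375
  [4.75→6.75]: (36.6+19.0)/2 × 2 = 55.6
  Sum = 477.0125 ng/mL·hr
Extrapolated tail: C_last / k_e = 19.0 / 0.327 = 58.104
AUC_0→∞ = 477.0125 + 58.104 = 535.1165 ng/mL·hr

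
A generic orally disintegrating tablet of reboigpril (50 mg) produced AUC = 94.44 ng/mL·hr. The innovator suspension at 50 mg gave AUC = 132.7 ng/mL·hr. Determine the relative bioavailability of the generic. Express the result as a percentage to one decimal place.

F_rel = 71.2%

F_rel = (AUC_test/D_test) / (AUC_ref/D_ref)
      = (94.44/50) / (132.7/50)
      = 1.8888 / 2.654 = 0.7117 = 71.17%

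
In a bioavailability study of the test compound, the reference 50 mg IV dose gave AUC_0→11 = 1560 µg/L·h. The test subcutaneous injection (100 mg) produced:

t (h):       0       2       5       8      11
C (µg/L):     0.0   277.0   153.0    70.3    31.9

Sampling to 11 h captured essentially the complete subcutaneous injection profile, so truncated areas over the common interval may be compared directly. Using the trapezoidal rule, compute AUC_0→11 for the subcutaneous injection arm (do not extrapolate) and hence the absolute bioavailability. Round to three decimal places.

Trapezoidal AUC_0→11 (subcutaneous injection):
  [0→2]: (0.0+277.0)/2 × 2 = 277.0
  [2→5]: (277.0+153.0)/2 × 3 = 645.0
  [5→8]: (153.0+70.3)/2 × 3 = 334.95
  [8→11]: (70.3+31.9)/2 × 3 = 153.3
  Sum = 1410.25 µg/L·h
F = (AUC_ev/D_ev)/(AUC_iv/D_iv) = (1410.25/100)/(1560/50) = 14.1025/31.2 = 0.4520

F = 0.452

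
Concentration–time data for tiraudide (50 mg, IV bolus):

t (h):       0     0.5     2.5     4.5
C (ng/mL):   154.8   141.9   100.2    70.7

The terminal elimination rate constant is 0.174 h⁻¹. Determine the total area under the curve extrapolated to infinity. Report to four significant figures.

Trapezoidal AUC_0→4.5:
  [0→0.5]: (154.8+141.9)/2 × 0.5 = 74.175
  [0.5→2.5]: (141.9+100.2)/2 × 2 = 242.1
  [2.5→4.5]: (100.2+70.7)/2 × 2 = 170.9
  Sum = 487.175 ng/mL·h
Extrapolated tail: C_last / k_e = 70.7 / 0.174 = 406.322
AUC_0→∞ = 487.175 + 406.322 = 893.497 ng/mL·h

AUC = 893.5 ng/mL·h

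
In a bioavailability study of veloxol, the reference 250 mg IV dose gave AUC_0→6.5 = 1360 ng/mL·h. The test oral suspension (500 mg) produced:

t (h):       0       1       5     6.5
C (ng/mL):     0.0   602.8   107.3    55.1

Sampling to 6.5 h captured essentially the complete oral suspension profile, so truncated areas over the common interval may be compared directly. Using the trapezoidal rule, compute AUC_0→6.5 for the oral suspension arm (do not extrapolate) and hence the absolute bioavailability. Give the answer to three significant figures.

Trapezoidal AUC_0→6.5 (oral suspension):
  [0→1]: (0.0+602.8)/2 × 1 = 301.4
  [1→5]: (602.8+107.3)/2 × 4 = 1420.2
  [5→6.5]: (107.3+55.1)/2 × 1.5 = 121.8
  Sum = 1843.4 ng/mL·h
F = (AUC_ev/D_ev)/(AUC_iv/D_iv) = (1843.4/500)/(1360/250) = 3.6868/5.44 = 0.6777

F = 0.678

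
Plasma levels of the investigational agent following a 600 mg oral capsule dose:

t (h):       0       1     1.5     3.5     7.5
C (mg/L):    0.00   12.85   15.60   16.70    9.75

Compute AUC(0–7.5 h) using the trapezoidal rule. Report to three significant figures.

Trapezoidal AUC_0→7.5:
  [0→1]: (0.00+12.85)/2 × 1 = 6.425
  [1→1.5]: (12.85+15.60)/2 × 0.5 = 7.1125
  [1.5→3.5]: (15.60+16.70)/2 × 2 = 32.3
  [3.5→7.5]: (16.70+9.75)/2 × 4 = 52.9
  Sum = 98.7375 mg/L·h

AUC = 98.7 mg/L·h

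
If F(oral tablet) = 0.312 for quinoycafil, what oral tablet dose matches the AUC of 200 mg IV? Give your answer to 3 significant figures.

For equal systemic exposure: F × D_ev = D_iv
D_ev = D_iv / F = 200 / 0.312 = 641.026 mg

D_oral = 641 mg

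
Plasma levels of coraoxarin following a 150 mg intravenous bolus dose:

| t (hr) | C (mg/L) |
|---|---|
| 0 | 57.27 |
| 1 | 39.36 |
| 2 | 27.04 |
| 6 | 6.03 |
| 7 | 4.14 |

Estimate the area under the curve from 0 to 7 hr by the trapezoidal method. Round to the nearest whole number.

Trapezoidal AUC_0→7:
  [0→1]: (57.27+39.36)/2 × 1 = 48.315
  [1→2]: (39.36+27.04)/2 × 1 = 33.2
  [2→6]: (27.04+6.03)/2 × 4 = 66.14
  [6→7]: (6.03+4.14)/2 × 1 = 5.085
  Sum = 152.74 mg/L·hr

AUC = 153 mg/L·hr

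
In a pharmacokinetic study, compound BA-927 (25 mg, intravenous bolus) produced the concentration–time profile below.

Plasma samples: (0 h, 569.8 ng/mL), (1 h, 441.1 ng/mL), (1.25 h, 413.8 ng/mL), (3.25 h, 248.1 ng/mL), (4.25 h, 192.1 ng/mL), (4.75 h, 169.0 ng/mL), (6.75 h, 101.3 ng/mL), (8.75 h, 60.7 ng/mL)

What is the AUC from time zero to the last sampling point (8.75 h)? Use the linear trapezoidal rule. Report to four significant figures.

Trapezoidal AUC_0→8.75:
  [0→1]: (569.8+441.1)/2 × 1 = 505.45
  [1→1.25]: (441.1+413.8)/2 × 0.25 = 106.8625
  [1.25→3.25]: (413.8+248.1)/2 × 2 = 661.9
  [3.25→4.25]: (248.1+192.1)/2 × 1 = 220.1
  [4.25→4.75]: (192.1+169.0)/2 × 0.5 = 90.275
  [4.75→6.75]: (169.0+101.3)/2 × 2 = 270.3
  [6.75→8.75]: (101.3+60.7)/2 × 2 = 162.0
  Sum = 2016.8875 ng/mL·h

AUC = 2017 ng/mL·h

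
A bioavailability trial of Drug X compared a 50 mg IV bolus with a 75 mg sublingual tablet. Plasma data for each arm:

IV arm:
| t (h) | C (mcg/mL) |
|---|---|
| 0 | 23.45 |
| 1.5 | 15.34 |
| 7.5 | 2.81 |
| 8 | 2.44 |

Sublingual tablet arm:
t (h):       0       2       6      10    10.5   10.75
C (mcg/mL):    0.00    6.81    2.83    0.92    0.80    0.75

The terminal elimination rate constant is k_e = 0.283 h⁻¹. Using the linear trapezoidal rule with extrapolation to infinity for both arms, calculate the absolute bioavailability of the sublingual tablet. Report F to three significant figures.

F = 0.263

Trapezoidal AUC_0→8 (IV):
  [0→1.5]: (23.45+15.34)/2 × 1.5 = 29.0925
  [1.5→7.5]: (15.34+2.81)/2 × 6 = 54.45
  [7.5→8]: (2.81+2.44)/2 × 0.5 = 1.3125
  Sum = 84.855 mcg/mL·h
IV tail: 2.44/0.283 = 8.622; AUC_iv,0→∞ = 84.855 + 8.622 = 93.477 mcg/mL·h
Trapezoidal AUC_0→10.75 (sublingual tablet):
  [0→2]: (0.00+6.81)/2 × 2 = 6.81
  [2→6]: (6.81+2.83)/2 × 4 = 19.28
  [6→10]: (2.83+0.92)/2 × 4 = 7.5
  [10→10.5]: (0.92+0.80)/2 × 0.5 = 0.43
  [10.5→10.75]: (0.80+0.75)/2 × 0.25 = 0.19375
  Sum = 34.21375 mcg/mL·h
sublingual tablet tail: 0.75/0.283 = 2.650; AUC_ev,0→∞ = 34.21375 + 2.650 = 36.86375 mcg/mL·h
F = (AUC_ev/D_ev)/(AUC_iv/D_iv) = (36.86375/75)/(93.477/50) = 0.491517/1.86954 = 0.2629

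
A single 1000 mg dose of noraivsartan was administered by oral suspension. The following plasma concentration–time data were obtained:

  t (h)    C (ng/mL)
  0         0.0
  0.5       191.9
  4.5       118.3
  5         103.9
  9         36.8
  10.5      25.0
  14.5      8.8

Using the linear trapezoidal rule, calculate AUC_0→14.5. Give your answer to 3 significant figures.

Trapezoidal AUC_0→14.5:
  [0→0.5]: (0.0+191.9)/2 × 0.5 = 47.975
  [0.5→4.5]: (191.9+118.3)/2 × 4 = 620.4
  [4.5→5]: (118.3+103.9)/2 × 0.5 = 55.55
  [5→9]: (103.9+36.8)/2 × 4 = 281.4
  [9→10.5]: (36.8+25.0)/2 × 1.5 = 46.35
  [10.5→14.5]: (25.0+8.8)/2 × 4 = 67.6
  Sum = 1119.275 ng/mL·h

AUC = 1120 ng/mL·h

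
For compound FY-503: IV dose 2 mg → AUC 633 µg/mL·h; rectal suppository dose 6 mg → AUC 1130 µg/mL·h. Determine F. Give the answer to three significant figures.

F = (AUC_ev / D_ev) / (AUC_iv / D_iv)
  = (1130/6) / (633/2)
  = 188.333 / 316.5 = 0.5950

F = 0.595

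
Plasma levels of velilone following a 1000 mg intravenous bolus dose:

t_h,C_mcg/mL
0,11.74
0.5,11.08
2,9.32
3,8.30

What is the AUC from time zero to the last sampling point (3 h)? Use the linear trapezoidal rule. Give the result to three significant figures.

AUC = 29.8 mcg/mL·h

Trapezoidal AUC_0→3:
  [0→0.5]: (11.74+11.08)/2 × 0.5 = 5.705
  [0.5→2]: (11.08+9.32)/2 × 1.5 = 15.3
  [2→3]: (9.32+8.30)/2 × 1 = 8.81
  Sum = 29.815 mcg/mL·h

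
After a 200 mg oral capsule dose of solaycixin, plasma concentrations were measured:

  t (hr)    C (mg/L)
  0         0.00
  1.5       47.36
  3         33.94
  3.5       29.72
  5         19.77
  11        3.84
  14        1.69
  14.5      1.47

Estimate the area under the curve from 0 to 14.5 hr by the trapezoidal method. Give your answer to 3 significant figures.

Trapezoidal AUC_0→14.5:
  [0→1.5]: (0.00+47.36)/2 × 1.5 = 35.52
  [1.5→3]: (47.36+33.94)/2 × 1.5 = 60.975
  [3→3.5]: (33.94+29.72)/2 × 0.5 = 15.915
  [3.5→5]: (29.72+19.77)/2 × 1.5 = 37.1175
  [5→11]: (19.77+3.84)/2 × 6 = 70.83
  [11→14]: (3.84+1.69)/2 × 3 = 8.295
  [14→14.5]: (1.69+1.47)/2 × 0.5 = 0.79
  Sum = 229.4425 mg/L·hr

AUC = 229 mg/L·hr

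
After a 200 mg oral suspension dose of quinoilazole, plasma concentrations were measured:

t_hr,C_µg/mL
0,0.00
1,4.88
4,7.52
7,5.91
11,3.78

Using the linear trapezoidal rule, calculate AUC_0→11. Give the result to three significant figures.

Trapezoidal AUC_0→11:
  [0→1]: (0.00+4.88)/2 × 1 = 2.44
  [1→4]: (4.88+7.52)/2 × 3 = 18.6
  [4→7]: (7.52+5.91)/2 × 3 = 20.145
  [7→11]: (5.91+3.78)/2 × 4 = 19.38
  Sum = 60.565 µg/mL·hr

AUC = 60.6 µg/mL·hr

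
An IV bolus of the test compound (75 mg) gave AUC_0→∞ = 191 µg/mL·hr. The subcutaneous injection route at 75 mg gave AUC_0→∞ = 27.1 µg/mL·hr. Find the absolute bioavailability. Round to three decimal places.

F = (AUC_ev / D_ev) / (AUC_iv / D_iv)
  = (27.1/75) / (191/75)
  = 0.361333 / 2.54667 = 0.1419

F = 0.142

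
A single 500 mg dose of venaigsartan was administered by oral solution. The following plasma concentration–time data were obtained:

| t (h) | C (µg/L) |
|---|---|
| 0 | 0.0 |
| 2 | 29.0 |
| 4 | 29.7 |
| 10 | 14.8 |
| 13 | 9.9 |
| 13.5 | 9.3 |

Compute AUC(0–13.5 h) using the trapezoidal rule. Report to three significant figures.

Trapezoidal AUC_0→13.5:
  [0→2]: (0.0+29.0)/2 × 2 = 29.0
  [2→4]: (29.0+29.7)/2 × 2 = 58.7
  [4→10]: (29.7+14.8)/2 × 6 = 133.5
  [10→13]: (14.8+9.9)/2 × 3 = 37.05
  [13→13.5]: (9.9+9.3)/2 × 0.5 = 4.8
  Sum = 263.05 µg/L·h

AUC = 263 µg/L·h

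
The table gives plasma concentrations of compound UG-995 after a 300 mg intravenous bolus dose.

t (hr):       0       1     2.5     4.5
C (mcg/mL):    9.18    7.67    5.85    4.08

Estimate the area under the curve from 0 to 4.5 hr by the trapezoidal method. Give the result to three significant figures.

Trapezoidal AUC_0→4.5:
  [0→1]: (9.18+7.67)/2 × 1 = 8.425
  [1→2.5]: (7.67+5.85)/2 × 1.5 = 10.14
  [2.5→4.5]: (5.85+4.08)/2 × 2 = 9.93
  Sum = 28.495 mcg/mL·hr

AUC = 28.5 mcg/mL·hr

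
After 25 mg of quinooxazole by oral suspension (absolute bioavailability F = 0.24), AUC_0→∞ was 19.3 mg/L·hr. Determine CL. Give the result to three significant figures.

CL = F × Dose / AUC_0→∞
   = 0.24 × 25 / 19.3 = 0.310881 L/hr

CL = 0.311 L/hr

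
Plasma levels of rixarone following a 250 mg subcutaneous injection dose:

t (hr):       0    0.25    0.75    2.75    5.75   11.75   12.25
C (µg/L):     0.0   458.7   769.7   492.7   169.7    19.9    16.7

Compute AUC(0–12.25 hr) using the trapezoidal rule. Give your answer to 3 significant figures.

Trapezoidal AUC_0→12.25:
  [0→0.25]: (0.0+458.7)/2 × 0.25 = 57.3375
  [0.25→0.75]: (458.7+769.7)/2 × 0.5 = 307.1
  [0.75→2.75]: (769.7+492.7)/2 × 2 = 1262.4
  [2.75→5.75]: (492.7+169.7)/2 × 3 = 993.6
  [5.75→11.75]: (169.7+19.9)/2 × 6 = 568.8
  [11.75→12.25]: (19.9+16.7)/2 × 0.5 = 9.15
  Sum = 3198.3875 µg/L·hr

AUC = 3200 µg/L·hr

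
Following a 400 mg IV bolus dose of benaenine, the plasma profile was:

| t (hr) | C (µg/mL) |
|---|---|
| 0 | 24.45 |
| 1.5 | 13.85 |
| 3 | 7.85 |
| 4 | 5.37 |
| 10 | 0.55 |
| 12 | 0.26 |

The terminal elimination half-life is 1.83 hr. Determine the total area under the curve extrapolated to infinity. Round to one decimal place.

Trapezoidal AUC_0→12:
  [0→1.5]: (24.45+13.85)/2 × 1.5 = 28.725
  [1.5→3]: (13.85+7.85)/2 × 1.5 = 16.275
  [3→4]: (7.85+5.37)/2 × 1 = 6.61
  [4→10]: (5.37+0.55)/2 × 6 = 17.76
  [10→12]: (0.55+0.26)/2 × 2 = 0.81
  Sum = 70.18 µg/mL·hr
k_e = ln2 / t½ = 0.693147 / 1.83 = 0.3788 hr^-1
Extrapolated tail: C_last / k_e = 0.26 / 0.3788 = 0.686
AUC_0→∞ = 70.18 + 0.686 = 70.866 µg/mL·hr

AUC = 70.9 µg/mL·hr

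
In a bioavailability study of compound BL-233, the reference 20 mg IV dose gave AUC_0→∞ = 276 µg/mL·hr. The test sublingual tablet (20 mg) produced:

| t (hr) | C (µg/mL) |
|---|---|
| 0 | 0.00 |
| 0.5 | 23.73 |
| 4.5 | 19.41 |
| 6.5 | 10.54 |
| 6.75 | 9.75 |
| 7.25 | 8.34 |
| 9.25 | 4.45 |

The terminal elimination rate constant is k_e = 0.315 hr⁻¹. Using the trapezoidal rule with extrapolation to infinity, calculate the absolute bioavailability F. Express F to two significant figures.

F = 0.57

Trapezoidal AUC_0→9.25 (sublingual tablet):
  [0→0.5]: (0.00+23.73)/2 × 0.5 = 5.9325
  [0.5→4.5]: (23.73+19.41)/2 × 4 = 86.28
  [4.5→6.5]: (19.41+10.54)/2 × 2 = 29.95
  [6.5→6.75]: (10.54+9.75)/2 × 0.25 = 2.53625
  [6.75→7.25]: (9.75+8.34)/2 × 0.5 = 4.5225
  [7.25→9.25]: (8.34+4.45)/2 × 2 = 12.79
  Sum = 142.01125 µg/mL·hr
Tail: C_last/k_e = 4.45/0.315 = 14.127
AUC_0→∞ (sublingual tablet) = 142.01125 + 14.127 = 156.13825 µg/mL·hr
F = (AUC_ev/D_ev)/(AUC_iv/D_iv) = (156.13825/20)/(276/20) = 7.8069125/13.8 = 0.5657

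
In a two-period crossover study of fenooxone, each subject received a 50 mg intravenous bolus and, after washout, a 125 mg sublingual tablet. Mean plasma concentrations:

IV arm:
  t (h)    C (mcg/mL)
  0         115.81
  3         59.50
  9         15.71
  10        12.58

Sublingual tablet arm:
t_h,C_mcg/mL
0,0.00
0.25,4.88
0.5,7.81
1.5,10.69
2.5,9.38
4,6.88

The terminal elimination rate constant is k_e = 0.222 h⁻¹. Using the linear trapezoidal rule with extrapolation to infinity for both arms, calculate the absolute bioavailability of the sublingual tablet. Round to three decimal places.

F = 0.046

Trapezoidal AUC_0→10 (IV):
  [0→3]: (115.81+59.50)/2 × 3 = 262.965
  [3→9]: (59.50+15.71)/2 × 6 = 225.63
  [9→10]: (15.71+12.58)/2 × 1 = 14.145
  Sum = 502.74 mcg/mL·h
IV tail: 12.58/0.222 = 56.667; AUC_iv,0→∞ = 502.74 + 56.667 = 559.407 mcg/mL·h
Trapezoidal AUC_0→4 (sublingual tablet):
  [0→0.25]: (0.00+4.88)/2 × 0.25 = 0.61
  [0.25→0.5]: (4.88+7.81)/2 × 0.25 = 1.58625
  [0.5→1.5]: (7.81+10.69)/2 × 1 = 9.25
  [1.5→2.5]: (10.69+9.38)/2 × 1 = 10.035
  [2.5→4]: (9.38+6.88)/2 × 1.5 = 12.195
  Sum = 33.67625 mcg/mL·h
sublingual tablet tail: 6.88/0.222 = 30.991; AUC_ev,0→∞ = 33.67625 + 30.991 = 64.66725 mcg/mL·h
F = (AUC_ev/D_ev)/(AUC_iv/D_iv) = (64.66725/125)/(559.407/50) = 0.517338/11.18814 = 0.0462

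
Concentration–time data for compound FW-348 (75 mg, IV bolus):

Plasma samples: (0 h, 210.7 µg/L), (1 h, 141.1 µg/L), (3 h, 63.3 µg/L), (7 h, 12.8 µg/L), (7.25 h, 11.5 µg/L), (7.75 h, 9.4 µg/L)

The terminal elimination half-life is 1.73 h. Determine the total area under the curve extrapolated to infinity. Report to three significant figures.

Trapezoidal AUC_0→7.75:
  [0→1]: (210.7+141.1)/2 × 1 = 175.9
  [1→3]: (141.1+63.3)/2 × 2 = 204.4
  [3→7]: (63.3+12.8)/2 × 4 = 152.2
  [7→7.25]: (12.8+11.5)/2 × 0.25 = 3.0375
  [7.25→7.75]: (11.5+9.4)/2 × 0.5 = 5.225
  Sum = 540.7625 µg/L·h
k_e = ln2 / t½ = 0.693147 / 1.73 = 0.4007 h^-1
Extrapolated tail: C_last / k_e = 9.4 / 0.4007 = 23.459
AUC_0→∞ = 540.7625 + 23.459 = 564.2215 µg/L·h

AUC = 564 µg/L·h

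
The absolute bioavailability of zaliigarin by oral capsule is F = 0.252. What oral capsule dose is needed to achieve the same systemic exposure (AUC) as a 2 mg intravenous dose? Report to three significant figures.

For equal systemic exposure: F × D_ev = D_iv
D_ev = D_iv / F = 2 / 0.252 = 7.93651 mg

D_oral = 7.94 mg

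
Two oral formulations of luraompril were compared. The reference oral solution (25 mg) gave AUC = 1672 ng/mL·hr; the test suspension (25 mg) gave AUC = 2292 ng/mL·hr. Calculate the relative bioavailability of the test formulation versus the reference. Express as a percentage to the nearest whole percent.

F_rel = (AUC_test/D_test) / (AUC_ref/D_ref)
      = (2292/25) / (1672/25)
      = 91.68 / 66.88 = 1.3708 = 137.08%

F_rel = 137%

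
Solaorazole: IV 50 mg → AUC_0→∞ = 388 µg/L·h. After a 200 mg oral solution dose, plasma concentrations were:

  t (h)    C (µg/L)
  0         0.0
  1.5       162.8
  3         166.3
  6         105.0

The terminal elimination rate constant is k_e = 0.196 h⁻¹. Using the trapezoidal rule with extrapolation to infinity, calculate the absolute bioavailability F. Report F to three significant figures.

F = 0.845

Trapezoidal AUC_0→6 (oral solution):
  [0→1.5]: (0.0+162.8)/2 × 1.5 = 122.1
  [1.5→3]: (162.8+166.3)/2 × 1.5 = 246.825
  [3→6]: (166.3+105.0)/2 × 3 = 406.95
  Sum = 775.875 µg/L·h
Tail: C_last/k_e = 105.0/0.196 = 535.714
AUC_0→∞ (oral solution) = 775.875 + 535.714 = 1311.589 µg/L·h
F = (AUC_ev/D_ev)/(AUC_iv/D_iv) = (1311.589/200)/(388/50) = 6.557945/7.76 = 0.8451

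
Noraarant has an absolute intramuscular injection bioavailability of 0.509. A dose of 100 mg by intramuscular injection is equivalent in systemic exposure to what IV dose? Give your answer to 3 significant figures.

D_iv = 50.9 mg

Systemic exposure from an extravascular dose = F × D_ev, so the equivalent IV dose is F × D_ev.
D_iv = F × D_ev = 0.509 × 100 = 50.9 mg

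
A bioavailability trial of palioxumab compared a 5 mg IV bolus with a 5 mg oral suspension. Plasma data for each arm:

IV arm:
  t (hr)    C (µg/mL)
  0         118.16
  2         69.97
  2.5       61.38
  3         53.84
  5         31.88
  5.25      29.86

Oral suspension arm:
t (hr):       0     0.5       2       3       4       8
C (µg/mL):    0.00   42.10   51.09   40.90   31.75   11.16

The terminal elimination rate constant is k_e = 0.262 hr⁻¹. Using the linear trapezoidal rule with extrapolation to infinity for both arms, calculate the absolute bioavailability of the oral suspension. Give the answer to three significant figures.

F = 0.637

Trapezoidal AUC_0→5.25 (IV):
  [0→2]: (118.16+69.97)/2 × 2 = 188.13
  [2→2.5]: (69.97+61.38)/2 × 0.5 = 32.8375
  [2.5→3]: (61.38+53.84)/2 × 0.5 = 28.805
  [3→5]: (53.84+31.88)/2 × 2 = 85.72
  [5→5.25]: (31.88+29.86)/2 × 0.25 = 7.7175
  Sum = 343.21 µg/mL·hr
IV tail: 29.86/0.262 = 113.969; AUC_iv,0→∞ = 343.21 + 113.969 = 457.179 µg/mL·hr
Trapezoidal AUC_0→8 (oral suspension):
  [0→0.5]: (0.00+42.10)/2 × 0.5 = 10.525
  [0.5→2]: (42.10+51.09)/2 × 1.5 = 69.8925
  [2→3]: (51.09+40.90)/2 × 1 = 45.995
  [3→4]: (40.90+31.75)/2 × 1 = 36.325
  [4→8]: (31.75+11.16)/2 × 4 = 85.82
  Sum = 248.5575 µg/mL·hr
oral suspension tail: 11.16/0.262 = 42.595; AUC_ev,0→∞ = 248.5575 + 42.595 = 291.1525 µg/mL·hr
F = (AUC_ev/D_ev)/(AUC_iv/D_iv) = (291.1525/5)/(457.179/5) = 58.2305/91.4358 = 0.6368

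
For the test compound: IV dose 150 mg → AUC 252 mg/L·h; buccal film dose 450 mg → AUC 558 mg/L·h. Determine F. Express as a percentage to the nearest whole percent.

F = 74%

F = (AUC_ev / D_ev) / (AUC_iv / D_iv)
  = (558/450) / (252/150)
  = 1.24 / 1.68 = 0.7381
  = 73.81%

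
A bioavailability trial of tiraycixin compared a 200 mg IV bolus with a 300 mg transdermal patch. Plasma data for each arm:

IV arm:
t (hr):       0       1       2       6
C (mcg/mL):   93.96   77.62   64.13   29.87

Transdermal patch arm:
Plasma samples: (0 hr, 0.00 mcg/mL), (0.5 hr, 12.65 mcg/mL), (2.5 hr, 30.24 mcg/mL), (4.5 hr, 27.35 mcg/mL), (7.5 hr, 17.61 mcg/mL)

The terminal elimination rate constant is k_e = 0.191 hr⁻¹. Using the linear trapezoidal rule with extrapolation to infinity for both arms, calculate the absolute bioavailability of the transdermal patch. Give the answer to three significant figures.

Trapezoidal AUC_0→6 (IV):
  [0→1]: (93.96+77.62)/2 × 1 = 85.79
  [1→2]: (77.62+64.13)/2 × 1 = 70.875
  [2→6]: (64.13+29.87)/2 × 4 = 188.0
  Sum = 344.665 mcg/mL·hr
IV tail: 29.87/0.191 = 156.387; AUC_iv,0→∞ = 344.665 + 156.387 = 501.052 mcg/mL·hr
Trapezoidal AUC_0→7.5 (transdermal patch):
  [0→0.5]: (0.00+12.65)/2 × 0.5 = 3.1625
  [0.5→2.5]: (12.65+30.24)/2 × 2 = 42.89
  [2.5→4.5]: (30.24+27.35)/2 × 2 = 57.59
  [4.5→7.5]: (27.35+17.61)/2 × 3 = 67.44
  Sum = 171.0825 mcg/mL·hr
transdermal patch tail: 17.61/0.191 = 92.199; AUC_ev,0→∞ = 171.0825 + 92.199 = 263.2815 mcg/mL·hr
F = (AUC_ev/D_ev)/(AUC_iv/D_iv) = (263.2815/300)/(501.052/200) = 0.877605/2.50526 = 0.3503

F = 0.350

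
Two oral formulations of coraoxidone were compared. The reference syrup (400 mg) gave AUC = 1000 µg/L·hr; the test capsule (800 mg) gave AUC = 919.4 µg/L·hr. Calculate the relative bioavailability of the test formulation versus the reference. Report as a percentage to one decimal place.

F_rel = 46.0%

F_rel = (AUC_test/D_test) / (AUC_ref/D_ref)
      = (919.4/800) / (1000/400)
      = 1.14925 / 2.5 = 0.4597 = 45.97%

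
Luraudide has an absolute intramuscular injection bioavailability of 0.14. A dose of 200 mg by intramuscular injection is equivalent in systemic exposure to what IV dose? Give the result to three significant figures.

D_iv = 28.0 mg

Systemic exposure from an extravascular dose = F × D_ev, so the equivalent IV dose is F × D_ev.
D_iv = F × D_ev = 0.14 × 200 = 28 mg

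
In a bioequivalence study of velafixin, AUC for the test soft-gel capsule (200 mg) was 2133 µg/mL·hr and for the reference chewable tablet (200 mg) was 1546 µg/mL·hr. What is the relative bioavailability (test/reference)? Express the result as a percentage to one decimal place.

F_rel = 138.0%

F_rel = (AUC_test/D_test) / (AUC_ref/D_ref)
      = (2133/200) / (1546/200)
      = 10.665 / 7.73 = 1.3797 = 137.97%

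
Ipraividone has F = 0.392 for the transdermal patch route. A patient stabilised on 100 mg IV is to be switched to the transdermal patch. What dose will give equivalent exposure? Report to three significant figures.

For equal systemic exposure: F × D_ev = D_iv
D_ev = D_iv / F = 100 / 0.392 = 255.102 mg

D_transdermal = 255 mg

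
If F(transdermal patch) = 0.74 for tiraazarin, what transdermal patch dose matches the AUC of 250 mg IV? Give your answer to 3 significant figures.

D_transdermal = 338 mg

For equal systemic exposure: F × D_ev = D_iv
D_ev = D_iv / F = 250 / 0.74 = 337.838 mg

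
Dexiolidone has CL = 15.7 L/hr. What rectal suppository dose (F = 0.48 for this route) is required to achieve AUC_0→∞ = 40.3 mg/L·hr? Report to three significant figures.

Dose = CL × AUC_0→∞ / F
     = 15.7 × 40.3 / 0.48 = 1318.15 mg

Dose = 1320 mg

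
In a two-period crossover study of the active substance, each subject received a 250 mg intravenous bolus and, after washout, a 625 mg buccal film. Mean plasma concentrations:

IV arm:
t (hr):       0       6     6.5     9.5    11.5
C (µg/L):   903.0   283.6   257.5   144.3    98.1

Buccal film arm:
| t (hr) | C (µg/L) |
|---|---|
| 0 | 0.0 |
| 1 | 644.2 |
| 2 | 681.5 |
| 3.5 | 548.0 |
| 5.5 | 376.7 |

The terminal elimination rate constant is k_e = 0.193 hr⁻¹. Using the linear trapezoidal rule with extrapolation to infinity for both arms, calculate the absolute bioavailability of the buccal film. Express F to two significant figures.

Trapezoidal AUC_0→11.5 (IV):
  [0→6]: (903.0+283.6)/2 × 6 = 3559.8
  [6→6.5]: (283.6+257.5)/2 × 0.5 = 135.275
  [6.5→9.5]: (257.5+144.3)/2 × 3 = 602.7
  [9.5→11.5]: (144.3+98.1)/2 × 2 = 242.4
  Sum = 4540.175 µg/L·hr
IV tail: 98.1/0.193 = 508.290; AUC_iv,0→∞ = 4540.175 + 508.290 = 5048.465 µg/L·hr
Trapezoidal AUC_0→5.5 (buccal film):
  [0→1]: (0.0+644.2)/2 × 1 = 322.1
  [1→2]: (644.2+681.5)/2 × 1 = 662.85
  [2→3.5]: (681.5+548.0)/2 × 1.5 = 922.125
  [3.5→5.5]: (548.0+376.7)/2 × 2 = 924.7
  Sum = 2831.775 µg/L·hr
buccal film tail: 376.7/0.193 = 1951.813; AUC_ev,0→∞ = 2831.775 + 1951.813 = 4783.588 µg/L·hr
F = (AUC_ev/D_ev)/(AUC_iv/D_iv) = (4783.588/625)/(5048.465/250) = 7.6537408/20.19386 = 0.3790

F = 0.38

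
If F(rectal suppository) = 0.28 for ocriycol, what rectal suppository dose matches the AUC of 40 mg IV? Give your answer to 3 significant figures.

D_rectal = 143 mg

For equal systemic exposure: F × D_ev = D_iv
D_ev = D_iv / F = 40 / 0.28 = 142.857 mg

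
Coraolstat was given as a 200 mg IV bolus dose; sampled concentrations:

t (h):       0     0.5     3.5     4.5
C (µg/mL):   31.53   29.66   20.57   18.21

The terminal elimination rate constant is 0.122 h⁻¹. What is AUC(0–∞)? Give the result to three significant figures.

Trapezoidal AUC_0→4.5:
  [0→0.5]: (31.53+29.66)/2 × 0.5 = 15.2975
  [0.5→3.5]: (29.66+20.57)/2 × 3 = 75.345
  [3.5→4.5]: (20.57+18.21)/2 × 1 = 19.39
  Sum = 110.0325 µg/mL·h
Extrapolated tail: C_last / k_e = 18.21 / 0.122 = 149.262
AUC_0→∞ = 110.0325 + 149.262 = 259.2945 µg/mL·h

AUC = 259 µg/mL·h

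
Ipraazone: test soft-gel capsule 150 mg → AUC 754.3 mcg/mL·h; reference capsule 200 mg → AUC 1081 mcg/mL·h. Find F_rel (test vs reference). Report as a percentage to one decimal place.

F_rel = (AUC_test/D_test) / (AUC_ref/D_ref)
      = (754.3/150) / (1081/200)
      = 5.02867 / 5.405 = 0.9304 = 93.04%

F_rel = 93.0%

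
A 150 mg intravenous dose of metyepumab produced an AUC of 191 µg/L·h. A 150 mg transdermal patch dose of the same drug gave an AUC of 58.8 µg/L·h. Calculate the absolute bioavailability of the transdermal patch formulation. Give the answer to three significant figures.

F = 0.308

F = (AUC_ev / D_ev) / (AUC_iv / D_iv)
  = (58.8/150) / (191/150)
  = 0.392 / 1.27333 = 0.3079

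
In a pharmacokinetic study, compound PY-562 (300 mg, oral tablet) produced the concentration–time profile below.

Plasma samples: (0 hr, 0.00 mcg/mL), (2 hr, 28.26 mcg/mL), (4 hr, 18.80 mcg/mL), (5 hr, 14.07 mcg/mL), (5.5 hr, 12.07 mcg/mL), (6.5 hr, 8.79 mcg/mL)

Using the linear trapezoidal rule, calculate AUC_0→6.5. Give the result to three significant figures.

AUC = 109 mcg/mL·hr

Trapezoidal AUC_0→6.5:
  [0→2]: (0.00+28.26)/2 × 2 = 28.26
  [2→4]: (28.26+18.80)/2 × 2 = 47.06
  [4→5]: (18.80+14.07)/2 × 1 = 16.435
  [5→5.5]: (14.07+12.07)/2 × 0.5 = 6.535
  [5.5→6.5]: (12.07+8.79)/2 × 1 = 10.43
  Sum = 108.72 mcg/mL·hr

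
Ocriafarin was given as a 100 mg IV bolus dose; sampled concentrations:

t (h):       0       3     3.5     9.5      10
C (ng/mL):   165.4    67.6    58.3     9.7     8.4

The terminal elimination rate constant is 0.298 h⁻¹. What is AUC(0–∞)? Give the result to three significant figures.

AUC = 618 ng/mL·h

Trapezoidal AUC_0→10:
  [0→3]: (165.4+67.6)/2 × 3 = 349.5
  [3→3.5]: (67.6+58.3)/2 × 0.5 = 31.475
  [3.5→9.5]: (58.3+9.7)/2 × 6 = 204.0
  [9.5→10]: (9.7+8.4)/2 × 0.5 = 4.525
  Sum = 589.5 ng/mL·h
Extrapolated tail: C_last / k_e = 8.4 / 0.298 = 28.188
AUC_0→∞ = 589.5 + 28.188 = 617.688 ng/mL·h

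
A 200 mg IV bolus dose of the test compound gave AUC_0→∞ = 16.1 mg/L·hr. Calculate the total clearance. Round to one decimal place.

CL = 12.4 L/hr

CL = Dose_iv / AUC_0→∞
   = 200 / 16.1 = 12.4224 L/hr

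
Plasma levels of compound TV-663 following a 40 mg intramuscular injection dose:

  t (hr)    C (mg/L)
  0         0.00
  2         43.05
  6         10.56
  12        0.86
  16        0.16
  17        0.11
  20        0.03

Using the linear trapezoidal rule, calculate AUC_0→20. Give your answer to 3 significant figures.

AUC = 187 mg/L·hr

Trapezoidal AUC_0→20:
  [0→2]: (0.00+43.05)/2 × 2 = 43.05
  [2→6]: (43.05+10.56)/2 × 4 = 107.22
  [6→12]: (10.56+0.86)/2 × 6 = 34.26
  [12→16]: (0.86+0.16)/2 × 4 = 2.04
  [16→17]: (0.16+0.11)/2 × 1 = 0.135
  [17→20]: (0.11+0.03)/2 × 3 = 0.21
  Sum = 186.915 mg/L·hr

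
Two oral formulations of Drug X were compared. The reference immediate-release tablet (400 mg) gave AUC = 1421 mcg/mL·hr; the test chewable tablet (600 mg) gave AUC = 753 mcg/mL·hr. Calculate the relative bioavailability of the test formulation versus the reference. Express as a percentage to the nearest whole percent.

F_rel = 35%

F_rel = (AUC_test/D_test) / (AUC_ref/D_ref)
      = (753/600) / (1421/400)
      = 1.255 / 3.5525 = 0.3533 = 35.33%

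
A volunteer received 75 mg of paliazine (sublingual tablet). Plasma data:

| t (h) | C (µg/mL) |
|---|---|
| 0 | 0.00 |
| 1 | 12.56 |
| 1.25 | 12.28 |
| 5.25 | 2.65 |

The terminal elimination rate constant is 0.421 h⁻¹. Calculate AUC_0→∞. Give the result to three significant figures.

Trapezoidal AUC_0→5.25:
  [0→1]: (0.00+12.56)/2 × 1 = 6.28
  [1→1.25]: (12.56+12.28)/2 × 0.25 = 3.105
  [1.25→5.25]: (12.28+2.65)/2 × 4 = 29.86
  Sum = 39.245 µg/mL·h
Extrapolated tail: C_last / k_e = 2.65 / 0.421 = 6.295
AUC_0→∞ = 39.245 + 6.295 = 45.54 µg/mL·h

AUC = 45.5 µg/mL·h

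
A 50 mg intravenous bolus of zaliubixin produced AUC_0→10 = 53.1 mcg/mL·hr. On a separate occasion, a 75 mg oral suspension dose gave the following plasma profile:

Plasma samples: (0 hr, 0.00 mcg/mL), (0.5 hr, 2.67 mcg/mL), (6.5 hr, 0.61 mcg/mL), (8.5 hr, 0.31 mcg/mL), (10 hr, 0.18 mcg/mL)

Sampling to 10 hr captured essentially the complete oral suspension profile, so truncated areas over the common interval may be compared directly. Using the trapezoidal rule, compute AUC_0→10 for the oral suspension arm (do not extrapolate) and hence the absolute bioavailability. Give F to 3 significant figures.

Trapezoidal AUC_0→10 (oral suspension):
  [0→0.5]: (0.00+2.67)/2 × 0.5 = 0.6675
  [0.5→6.5]: (2.67+0.61)/2 × 6 = 9.84
  [6.5→8.5]: (0.61+0.31)/2 × 2 = 0.92
  [8.5→10]: (0.31+0.18)/2 × 1.5 = 0.3675
  Sum = 11.795 mcg/mL·hr
F = (AUC_ev/D_ev)/(AUC_iv/D_iv) = (11.795/75)/(53.1/50) = 0.157267/1.062 = 0.1481

F = 0.148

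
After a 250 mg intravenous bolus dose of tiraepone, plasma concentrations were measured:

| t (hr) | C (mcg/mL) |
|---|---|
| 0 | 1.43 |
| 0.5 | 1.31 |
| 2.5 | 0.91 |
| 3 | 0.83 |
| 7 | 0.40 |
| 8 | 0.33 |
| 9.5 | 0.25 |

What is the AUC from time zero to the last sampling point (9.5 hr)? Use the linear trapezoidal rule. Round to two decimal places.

AUC = 6.60 mcg/mL·hr

Trapezoidal AUC_0→9.5:
  [0→0.5]: (1.43+1.31)/2 × 0.5 = 0.685
  [0.5→2.5]: (1.31+0.91)/2 × 2 = 2.22
  [2.5→3]: (0.91+0.83)/2 × 0.5 = 0.435
  [3→7]: (0.83+0.40)/2 × 4 = 2.46
  [7→8]: (0.40+0.33)/2 × 1 = 0.365
  [8→9.5]: (0.33+0.25)/2 × 1.5 = 0.435
  Sum = 6.6 mcg/mL·hr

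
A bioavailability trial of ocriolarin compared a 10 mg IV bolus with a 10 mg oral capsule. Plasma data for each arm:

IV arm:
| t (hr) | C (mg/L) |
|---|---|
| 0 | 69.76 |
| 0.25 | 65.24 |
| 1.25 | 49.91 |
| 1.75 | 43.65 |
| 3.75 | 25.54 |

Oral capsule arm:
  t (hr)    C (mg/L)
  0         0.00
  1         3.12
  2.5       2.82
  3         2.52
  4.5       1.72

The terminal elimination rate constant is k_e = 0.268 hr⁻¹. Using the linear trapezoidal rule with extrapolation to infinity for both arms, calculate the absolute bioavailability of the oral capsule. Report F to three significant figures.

F = 0.0646

Trapezoidal AUC_0→3.75 (IV):
  [0→0.25]: (69.76+65.24)/2 × 0.25 = 16.875
  [0.25→1.25]: (65.24+49.91)/2 × 1 = 57.575
  [1.25→1.75]: (49.91+43.65)/2 × 0.5 = 23.39
  [1.75→3.75]: (43.65+25.54)/2 × 2 = 69.19
  Sum = 167.03 mg/L·hr
IV tail: 25.54/0.268 = 95.299; AUC_iv,0→∞ = 167.03 + 95.299 = 262.329 mg/L·hr
Trapezoidal AUC_0→4.5 (oral capsule):
  [0→1]: (0.00+3.12)/2 × 1 = 1.56
  [1→2.5]: (3.12+2.82)/2 × 1.5 = 4.455
  [2.5→3]: (2.82+2.52)/2 × 0.5 = 1.335
  [3→4.5]: (2.52+1.72)/2 × 1.5 = 3.18
  Sum = 10.53 mg/L·hr
oral capsule tail: 1.72/0.268 = 6.418; AUC_ev,0→∞ = 10.53 + 6.418 = 16.948 mg/L·hr
F = (AUC_ev/D_ev)/(AUC_iv/D_iv) = (16.948/10)/(262.329/10) = 1.6948/26.2329 = 0.0646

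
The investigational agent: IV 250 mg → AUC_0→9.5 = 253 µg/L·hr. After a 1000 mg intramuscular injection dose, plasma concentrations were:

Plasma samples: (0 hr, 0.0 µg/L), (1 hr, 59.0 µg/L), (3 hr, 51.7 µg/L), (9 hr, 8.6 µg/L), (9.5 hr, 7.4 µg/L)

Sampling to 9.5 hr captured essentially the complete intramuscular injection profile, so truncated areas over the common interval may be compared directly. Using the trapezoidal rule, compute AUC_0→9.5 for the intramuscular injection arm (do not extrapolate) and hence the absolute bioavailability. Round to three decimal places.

Trapezoidal AUC_0→9.5 (intramuscular injection):
  [0→1]: (0.0+59.0)/2 × 1 = 29.5
  [1→3]: (59.0+51.7)/2 × 2 = 110.7
  [3→9]: (51.7+8.6)/2 × 6 = 180.9
  [9→9.5]: (8.6+7.4)/2 × 0.5 = 4.0
  Sum = 325.1 µg/L·hr
F = (AUC_ev/D_ev)/(AUC_iv/D_iv) = (325.1/1000)/(253/250) = 0.3251/1.012 = 0.3212

F = 0.321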